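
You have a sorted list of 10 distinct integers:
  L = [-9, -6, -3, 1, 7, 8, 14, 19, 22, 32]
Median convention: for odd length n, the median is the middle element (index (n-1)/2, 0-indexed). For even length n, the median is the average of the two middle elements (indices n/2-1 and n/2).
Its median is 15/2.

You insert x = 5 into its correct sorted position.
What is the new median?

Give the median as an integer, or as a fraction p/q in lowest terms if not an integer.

Answer: 7

Derivation:
Old list (sorted, length 10): [-9, -6, -3, 1, 7, 8, 14, 19, 22, 32]
Old median = 15/2
Insert x = 5
Old length even (10). Middle pair: indices 4,5 = 7,8.
New length odd (11). New median = single middle element.
x = 5: 4 elements are < x, 6 elements are > x.
New sorted list: [-9, -6, -3, 1, 5, 7, 8, 14, 19, 22, 32]
New median = 7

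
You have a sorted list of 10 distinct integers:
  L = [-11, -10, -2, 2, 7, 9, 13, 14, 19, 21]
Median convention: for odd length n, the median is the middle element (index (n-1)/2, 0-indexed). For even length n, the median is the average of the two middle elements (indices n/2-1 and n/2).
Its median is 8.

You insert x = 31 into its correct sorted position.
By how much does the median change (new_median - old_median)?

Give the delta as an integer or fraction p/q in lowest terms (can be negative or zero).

Old median = 8
After inserting x = 31: new sorted = [-11, -10, -2, 2, 7, 9, 13, 14, 19, 21, 31]
New median = 9
Delta = 9 - 8 = 1

Answer: 1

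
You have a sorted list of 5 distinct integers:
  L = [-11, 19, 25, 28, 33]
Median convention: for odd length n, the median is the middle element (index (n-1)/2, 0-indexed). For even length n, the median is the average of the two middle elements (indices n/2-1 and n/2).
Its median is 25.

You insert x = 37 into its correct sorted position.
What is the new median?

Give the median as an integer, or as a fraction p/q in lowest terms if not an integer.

Answer: 53/2

Derivation:
Old list (sorted, length 5): [-11, 19, 25, 28, 33]
Old median = 25
Insert x = 37
Old length odd (5). Middle was index 2 = 25.
New length even (6). New median = avg of two middle elements.
x = 37: 5 elements are < x, 0 elements are > x.
New sorted list: [-11, 19, 25, 28, 33, 37]
New median = 53/2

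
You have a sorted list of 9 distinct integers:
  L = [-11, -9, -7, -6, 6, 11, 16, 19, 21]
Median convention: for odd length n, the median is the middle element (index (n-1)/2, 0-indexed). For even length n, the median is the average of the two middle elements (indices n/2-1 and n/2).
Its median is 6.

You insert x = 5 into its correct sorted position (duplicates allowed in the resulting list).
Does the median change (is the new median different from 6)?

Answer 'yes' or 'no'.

Answer: yes

Derivation:
Old median = 6
Insert x = 5
New median = 11/2
Changed? yes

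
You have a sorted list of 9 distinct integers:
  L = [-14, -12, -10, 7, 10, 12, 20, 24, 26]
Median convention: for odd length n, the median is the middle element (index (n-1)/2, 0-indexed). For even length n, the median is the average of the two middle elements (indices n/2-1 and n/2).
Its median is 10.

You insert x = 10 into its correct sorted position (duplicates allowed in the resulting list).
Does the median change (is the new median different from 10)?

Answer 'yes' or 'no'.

Old median = 10
Insert x = 10
New median = 10
Changed? no

Answer: no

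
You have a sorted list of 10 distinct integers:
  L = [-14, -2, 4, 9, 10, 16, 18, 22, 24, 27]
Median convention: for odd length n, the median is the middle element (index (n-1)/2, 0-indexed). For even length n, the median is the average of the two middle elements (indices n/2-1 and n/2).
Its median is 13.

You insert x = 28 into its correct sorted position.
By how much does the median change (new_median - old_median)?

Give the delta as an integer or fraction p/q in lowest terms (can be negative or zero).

Answer: 3

Derivation:
Old median = 13
After inserting x = 28: new sorted = [-14, -2, 4, 9, 10, 16, 18, 22, 24, 27, 28]
New median = 16
Delta = 16 - 13 = 3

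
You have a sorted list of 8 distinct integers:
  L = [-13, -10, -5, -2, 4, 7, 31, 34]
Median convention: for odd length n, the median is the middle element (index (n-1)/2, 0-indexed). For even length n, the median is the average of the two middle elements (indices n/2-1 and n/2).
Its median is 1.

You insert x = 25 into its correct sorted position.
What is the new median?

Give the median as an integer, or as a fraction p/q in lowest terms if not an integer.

Answer: 4

Derivation:
Old list (sorted, length 8): [-13, -10, -5, -2, 4, 7, 31, 34]
Old median = 1
Insert x = 25
Old length even (8). Middle pair: indices 3,4 = -2,4.
New length odd (9). New median = single middle element.
x = 25: 6 elements are < x, 2 elements are > x.
New sorted list: [-13, -10, -5, -2, 4, 7, 25, 31, 34]
New median = 4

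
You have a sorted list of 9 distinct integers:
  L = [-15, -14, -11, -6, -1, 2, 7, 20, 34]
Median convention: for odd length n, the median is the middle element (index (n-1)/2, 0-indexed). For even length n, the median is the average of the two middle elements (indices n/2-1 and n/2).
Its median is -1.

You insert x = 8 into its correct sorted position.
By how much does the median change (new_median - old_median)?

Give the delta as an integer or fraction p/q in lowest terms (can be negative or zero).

Old median = -1
After inserting x = 8: new sorted = [-15, -14, -11, -6, -1, 2, 7, 8, 20, 34]
New median = 1/2
Delta = 1/2 - -1 = 3/2

Answer: 3/2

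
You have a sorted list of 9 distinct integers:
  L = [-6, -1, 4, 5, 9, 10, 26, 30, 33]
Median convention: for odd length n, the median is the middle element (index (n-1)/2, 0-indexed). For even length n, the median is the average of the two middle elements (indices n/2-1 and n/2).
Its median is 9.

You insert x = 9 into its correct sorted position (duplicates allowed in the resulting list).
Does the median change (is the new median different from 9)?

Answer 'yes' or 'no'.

Answer: no

Derivation:
Old median = 9
Insert x = 9
New median = 9
Changed? no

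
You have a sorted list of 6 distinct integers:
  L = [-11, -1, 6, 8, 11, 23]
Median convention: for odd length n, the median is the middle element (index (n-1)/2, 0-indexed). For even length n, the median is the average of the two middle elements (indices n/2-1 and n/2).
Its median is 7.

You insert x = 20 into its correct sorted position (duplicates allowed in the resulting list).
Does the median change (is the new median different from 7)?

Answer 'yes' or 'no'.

Old median = 7
Insert x = 20
New median = 8
Changed? yes

Answer: yes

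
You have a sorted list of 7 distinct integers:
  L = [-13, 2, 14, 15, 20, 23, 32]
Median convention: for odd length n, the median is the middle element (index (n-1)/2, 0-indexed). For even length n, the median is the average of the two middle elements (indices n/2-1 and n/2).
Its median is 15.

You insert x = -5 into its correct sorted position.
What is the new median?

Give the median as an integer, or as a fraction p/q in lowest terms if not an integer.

Answer: 29/2

Derivation:
Old list (sorted, length 7): [-13, 2, 14, 15, 20, 23, 32]
Old median = 15
Insert x = -5
Old length odd (7). Middle was index 3 = 15.
New length even (8). New median = avg of two middle elements.
x = -5: 1 elements are < x, 6 elements are > x.
New sorted list: [-13, -5, 2, 14, 15, 20, 23, 32]
New median = 29/2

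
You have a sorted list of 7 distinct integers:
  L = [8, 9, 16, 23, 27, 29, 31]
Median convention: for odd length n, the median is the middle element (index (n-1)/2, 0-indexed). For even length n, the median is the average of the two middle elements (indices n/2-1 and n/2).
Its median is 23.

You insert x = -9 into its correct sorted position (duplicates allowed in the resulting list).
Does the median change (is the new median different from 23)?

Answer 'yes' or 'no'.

Answer: yes

Derivation:
Old median = 23
Insert x = -9
New median = 39/2
Changed? yes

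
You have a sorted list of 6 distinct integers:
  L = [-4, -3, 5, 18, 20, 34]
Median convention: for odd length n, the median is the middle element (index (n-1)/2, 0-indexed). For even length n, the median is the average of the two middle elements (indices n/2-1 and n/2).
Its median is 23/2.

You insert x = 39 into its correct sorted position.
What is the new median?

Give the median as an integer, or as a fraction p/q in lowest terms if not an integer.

Old list (sorted, length 6): [-4, -3, 5, 18, 20, 34]
Old median = 23/2
Insert x = 39
Old length even (6). Middle pair: indices 2,3 = 5,18.
New length odd (7). New median = single middle element.
x = 39: 6 elements are < x, 0 elements are > x.
New sorted list: [-4, -3, 5, 18, 20, 34, 39]
New median = 18

Answer: 18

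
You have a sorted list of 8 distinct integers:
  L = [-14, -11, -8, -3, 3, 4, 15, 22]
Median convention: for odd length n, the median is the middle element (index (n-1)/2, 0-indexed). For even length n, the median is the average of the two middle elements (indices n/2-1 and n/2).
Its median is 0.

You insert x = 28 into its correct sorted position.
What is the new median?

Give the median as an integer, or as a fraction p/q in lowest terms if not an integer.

Answer: 3

Derivation:
Old list (sorted, length 8): [-14, -11, -8, -3, 3, 4, 15, 22]
Old median = 0
Insert x = 28
Old length even (8). Middle pair: indices 3,4 = -3,3.
New length odd (9). New median = single middle element.
x = 28: 8 elements are < x, 0 elements are > x.
New sorted list: [-14, -11, -8, -3, 3, 4, 15, 22, 28]
New median = 3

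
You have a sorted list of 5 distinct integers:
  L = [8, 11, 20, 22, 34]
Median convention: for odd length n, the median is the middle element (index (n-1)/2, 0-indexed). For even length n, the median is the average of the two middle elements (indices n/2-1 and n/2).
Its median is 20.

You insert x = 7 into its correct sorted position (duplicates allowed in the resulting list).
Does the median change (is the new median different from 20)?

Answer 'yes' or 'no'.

Answer: yes

Derivation:
Old median = 20
Insert x = 7
New median = 31/2
Changed? yes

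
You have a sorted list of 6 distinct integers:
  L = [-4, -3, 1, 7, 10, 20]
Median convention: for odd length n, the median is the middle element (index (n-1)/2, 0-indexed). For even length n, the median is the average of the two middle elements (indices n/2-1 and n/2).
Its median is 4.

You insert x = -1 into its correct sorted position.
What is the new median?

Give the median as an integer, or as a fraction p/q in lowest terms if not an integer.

Old list (sorted, length 6): [-4, -3, 1, 7, 10, 20]
Old median = 4
Insert x = -1
Old length even (6). Middle pair: indices 2,3 = 1,7.
New length odd (7). New median = single middle element.
x = -1: 2 elements are < x, 4 elements are > x.
New sorted list: [-4, -3, -1, 1, 7, 10, 20]
New median = 1

Answer: 1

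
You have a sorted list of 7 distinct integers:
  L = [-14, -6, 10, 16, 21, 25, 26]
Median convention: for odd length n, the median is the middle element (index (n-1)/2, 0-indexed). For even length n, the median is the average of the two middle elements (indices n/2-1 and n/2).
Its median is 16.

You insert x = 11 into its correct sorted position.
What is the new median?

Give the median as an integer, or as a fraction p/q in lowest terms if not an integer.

Answer: 27/2

Derivation:
Old list (sorted, length 7): [-14, -6, 10, 16, 21, 25, 26]
Old median = 16
Insert x = 11
Old length odd (7). Middle was index 3 = 16.
New length even (8). New median = avg of two middle elements.
x = 11: 3 elements are < x, 4 elements are > x.
New sorted list: [-14, -6, 10, 11, 16, 21, 25, 26]
New median = 27/2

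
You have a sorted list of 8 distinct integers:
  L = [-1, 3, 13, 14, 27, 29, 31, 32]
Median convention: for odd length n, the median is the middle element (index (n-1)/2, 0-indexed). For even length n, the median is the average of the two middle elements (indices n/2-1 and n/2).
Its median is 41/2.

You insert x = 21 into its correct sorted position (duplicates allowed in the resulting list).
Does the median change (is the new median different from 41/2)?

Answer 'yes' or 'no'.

Answer: yes

Derivation:
Old median = 41/2
Insert x = 21
New median = 21
Changed? yes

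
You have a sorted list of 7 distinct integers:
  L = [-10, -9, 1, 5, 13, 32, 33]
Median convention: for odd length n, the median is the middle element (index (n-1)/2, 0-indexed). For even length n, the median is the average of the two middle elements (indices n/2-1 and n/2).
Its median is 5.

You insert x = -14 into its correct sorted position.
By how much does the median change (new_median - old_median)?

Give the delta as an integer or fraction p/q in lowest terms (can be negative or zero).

Answer: -2

Derivation:
Old median = 5
After inserting x = -14: new sorted = [-14, -10, -9, 1, 5, 13, 32, 33]
New median = 3
Delta = 3 - 5 = -2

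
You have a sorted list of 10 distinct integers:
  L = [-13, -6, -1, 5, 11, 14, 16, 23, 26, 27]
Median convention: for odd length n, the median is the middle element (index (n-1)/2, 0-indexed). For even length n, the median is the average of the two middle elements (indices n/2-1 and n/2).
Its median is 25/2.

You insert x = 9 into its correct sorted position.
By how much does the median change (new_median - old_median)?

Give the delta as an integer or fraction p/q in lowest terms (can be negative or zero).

Old median = 25/2
After inserting x = 9: new sorted = [-13, -6, -1, 5, 9, 11, 14, 16, 23, 26, 27]
New median = 11
Delta = 11 - 25/2 = -3/2

Answer: -3/2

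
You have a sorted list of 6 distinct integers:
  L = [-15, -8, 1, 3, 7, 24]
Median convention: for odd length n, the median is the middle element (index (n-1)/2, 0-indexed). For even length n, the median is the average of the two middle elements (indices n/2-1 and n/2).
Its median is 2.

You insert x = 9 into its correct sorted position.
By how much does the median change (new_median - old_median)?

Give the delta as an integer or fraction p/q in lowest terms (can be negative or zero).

Old median = 2
After inserting x = 9: new sorted = [-15, -8, 1, 3, 7, 9, 24]
New median = 3
Delta = 3 - 2 = 1

Answer: 1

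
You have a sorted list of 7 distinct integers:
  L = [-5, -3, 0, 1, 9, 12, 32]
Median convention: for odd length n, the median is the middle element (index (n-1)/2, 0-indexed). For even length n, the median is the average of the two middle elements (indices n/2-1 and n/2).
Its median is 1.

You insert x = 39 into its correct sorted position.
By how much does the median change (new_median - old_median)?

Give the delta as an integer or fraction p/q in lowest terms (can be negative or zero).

Answer: 4

Derivation:
Old median = 1
After inserting x = 39: new sorted = [-5, -3, 0, 1, 9, 12, 32, 39]
New median = 5
Delta = 5 - 1 = 4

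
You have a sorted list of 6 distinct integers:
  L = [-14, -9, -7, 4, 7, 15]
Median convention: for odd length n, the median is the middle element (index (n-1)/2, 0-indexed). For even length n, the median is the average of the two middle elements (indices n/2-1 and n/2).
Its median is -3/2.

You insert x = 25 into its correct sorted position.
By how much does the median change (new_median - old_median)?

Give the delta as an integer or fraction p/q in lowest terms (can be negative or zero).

Old median = -3/2
After inserting x = 25: new sorted = [-14, -9, -7, 4, 7, 15, 25]
New median = 4
Delta = 4 - -3/2 = 11/2

Answer: 11/2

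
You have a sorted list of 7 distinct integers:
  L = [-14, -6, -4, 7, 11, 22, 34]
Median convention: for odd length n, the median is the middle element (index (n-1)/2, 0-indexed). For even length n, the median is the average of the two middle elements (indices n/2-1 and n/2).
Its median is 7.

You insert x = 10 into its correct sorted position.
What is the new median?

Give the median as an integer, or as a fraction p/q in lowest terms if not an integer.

Old list (sorted, length 7): [-14, -6, -4, 7, 11, 22, 34]
Old median = 7
Insert x = 10
Old length odd (7). Middle was index 3 = 7.
New length even (8). New median = avg of two middle elements.
x = 10: 4 elements are < x, 3 elements are > x.
New sorted list: [-14, -6, -4, 7, 10, 11, 22, 34]
New median = 17/2

Answer: 17/2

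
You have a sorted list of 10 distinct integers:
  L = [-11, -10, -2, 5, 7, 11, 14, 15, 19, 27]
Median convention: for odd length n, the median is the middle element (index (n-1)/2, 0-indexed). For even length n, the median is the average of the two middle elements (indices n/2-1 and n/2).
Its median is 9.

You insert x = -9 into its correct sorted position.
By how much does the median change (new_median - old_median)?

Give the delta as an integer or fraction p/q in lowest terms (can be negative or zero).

Old median = 9
After inserting x = -9: new sorted = [-11, -10, -9, -2, 5, 7, 11, 14, 15, 19, 27]
New median = 7
Delta = 7 - 9 = -2

Answer: -2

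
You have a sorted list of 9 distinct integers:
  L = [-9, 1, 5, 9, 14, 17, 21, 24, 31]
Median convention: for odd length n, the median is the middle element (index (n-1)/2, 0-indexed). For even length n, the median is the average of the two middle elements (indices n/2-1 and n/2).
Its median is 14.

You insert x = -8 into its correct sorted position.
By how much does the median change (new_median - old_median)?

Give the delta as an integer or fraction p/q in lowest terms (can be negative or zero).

Answer: -5/2

Derivation:
Old median = 14
After inserting x = -8: new sorted = [-9, -8, 1, 5, 9, 14, 17, 21, 24, 31]
New median = 23/2
Delta = 23/2 - 14 = -5/2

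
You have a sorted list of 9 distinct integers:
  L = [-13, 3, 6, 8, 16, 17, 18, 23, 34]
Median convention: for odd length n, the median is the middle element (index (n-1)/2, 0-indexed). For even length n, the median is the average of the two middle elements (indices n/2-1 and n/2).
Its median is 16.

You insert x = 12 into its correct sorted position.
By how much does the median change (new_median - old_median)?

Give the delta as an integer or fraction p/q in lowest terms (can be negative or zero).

Answer: -2

Derivation:
Old median = 16
After inserting x = 12: new sorted = [-13, 3, 6, 8, 12, 16, 17, 18, 23, 34]
New median = 14
Delta = 14 - 16 = -2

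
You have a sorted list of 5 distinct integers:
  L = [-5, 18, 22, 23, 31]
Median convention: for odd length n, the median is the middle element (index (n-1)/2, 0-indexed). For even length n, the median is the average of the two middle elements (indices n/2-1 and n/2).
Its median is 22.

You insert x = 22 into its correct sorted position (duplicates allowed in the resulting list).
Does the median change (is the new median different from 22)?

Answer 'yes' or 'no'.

Answer: no

Derivation:
Old median = 22
Insert x = 22
New median = 22
Changed? no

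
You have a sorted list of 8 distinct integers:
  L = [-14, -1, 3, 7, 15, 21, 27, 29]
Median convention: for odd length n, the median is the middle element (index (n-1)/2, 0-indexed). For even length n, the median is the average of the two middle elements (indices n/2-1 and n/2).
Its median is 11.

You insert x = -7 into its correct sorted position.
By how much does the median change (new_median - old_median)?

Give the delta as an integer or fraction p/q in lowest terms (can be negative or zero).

Answer: -4

Derivation:
Old median = 11
After inserting x = -7: new sorted = [-14, -7, -1, 3, 7, 15, 21, 27, 29]
New median = 7
Delta = 7 - 11 = -4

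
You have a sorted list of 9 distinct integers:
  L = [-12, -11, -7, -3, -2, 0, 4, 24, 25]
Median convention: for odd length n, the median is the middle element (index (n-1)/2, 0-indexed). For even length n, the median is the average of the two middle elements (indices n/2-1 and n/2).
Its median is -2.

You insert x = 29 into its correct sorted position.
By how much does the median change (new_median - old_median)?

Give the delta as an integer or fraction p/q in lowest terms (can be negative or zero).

Answer: 1

Derivation:
Old median = -2
After inserting x = 29: new sorted = [-12, -11, -7, -3, -2, 0, 4, 24, 25, 29]
New median = -1
Delta = -1 - -2 = 1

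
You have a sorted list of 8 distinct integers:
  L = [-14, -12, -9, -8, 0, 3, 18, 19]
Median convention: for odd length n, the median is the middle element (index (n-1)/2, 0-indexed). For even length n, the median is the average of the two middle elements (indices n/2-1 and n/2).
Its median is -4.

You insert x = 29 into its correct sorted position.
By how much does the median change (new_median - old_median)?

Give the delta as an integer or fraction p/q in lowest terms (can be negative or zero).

Old median = -4
After inserting x = 29: new sorted = [-14, -12, -9, -8, 0, 3, 18, 19, 29]
New median = 0
Delta = 0 - -4 = 4

Answer: 4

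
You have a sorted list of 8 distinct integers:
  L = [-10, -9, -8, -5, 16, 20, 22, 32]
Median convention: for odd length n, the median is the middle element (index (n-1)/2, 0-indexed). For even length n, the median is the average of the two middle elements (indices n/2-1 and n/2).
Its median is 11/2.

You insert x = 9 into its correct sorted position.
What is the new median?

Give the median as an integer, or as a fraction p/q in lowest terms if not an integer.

Old list (sorted, length 8): [-10, -9, -8, -5, 16, 20, 22, 32]
Old median = 11/2
Insert x = 9
Old length even (8). Middle pair: indices 3,4 = -5,16.
New length odd (9). New median = single middle element.
x = 9: 4 elements are < x, 4 elements are > x.
New sorted list: [-10, -9, -8, -5, 9, 16, 20, 22, 32]
New median = 9

Answer: 9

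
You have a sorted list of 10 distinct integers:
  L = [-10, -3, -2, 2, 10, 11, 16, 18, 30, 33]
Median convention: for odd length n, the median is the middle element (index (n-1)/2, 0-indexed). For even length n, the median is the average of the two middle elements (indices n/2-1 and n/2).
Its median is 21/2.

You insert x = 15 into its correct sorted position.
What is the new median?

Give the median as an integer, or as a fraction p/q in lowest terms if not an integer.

Old list (sorted, length 10): [-10, -3, -2, 2, 10, 11, 16, 18, 30, 33]
Old median = 21/2
Insert x = 15
Old length even (10). Middle pair: indices 4,5 = 10,11.
New length odd (11). New median = single middle element.
x = 15: 6 elements are < x, 4 elements are > x.
New sorted list: [-10, -3, -2, 2, 10, 11, 15, 16, 18, 30, 33]
New median = 11

Answer: 11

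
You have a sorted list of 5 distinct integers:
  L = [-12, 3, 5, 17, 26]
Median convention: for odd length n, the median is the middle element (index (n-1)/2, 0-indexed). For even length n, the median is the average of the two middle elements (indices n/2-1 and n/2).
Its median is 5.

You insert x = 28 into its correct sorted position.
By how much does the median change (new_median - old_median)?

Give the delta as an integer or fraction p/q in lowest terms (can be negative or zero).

Answer: 6

Derivation:
Old median = 5
After inserting x = 28: new sorted = [-12, 3, 5, 17, 26, 28]
New median = 11
Delta = 11 - 5 = 6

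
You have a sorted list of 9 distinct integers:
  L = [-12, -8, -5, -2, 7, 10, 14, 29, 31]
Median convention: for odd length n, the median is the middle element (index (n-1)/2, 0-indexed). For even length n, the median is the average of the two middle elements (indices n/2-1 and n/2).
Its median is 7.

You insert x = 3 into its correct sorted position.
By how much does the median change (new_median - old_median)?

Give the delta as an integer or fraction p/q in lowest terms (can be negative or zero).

Old median = 7
After inserting x = 3: new sorted = [-12, -8, -5, -2, 3, 7, 10, 14, 29, 31]
New median = 5
Delta = 5 - 7 = -2

Answer: -2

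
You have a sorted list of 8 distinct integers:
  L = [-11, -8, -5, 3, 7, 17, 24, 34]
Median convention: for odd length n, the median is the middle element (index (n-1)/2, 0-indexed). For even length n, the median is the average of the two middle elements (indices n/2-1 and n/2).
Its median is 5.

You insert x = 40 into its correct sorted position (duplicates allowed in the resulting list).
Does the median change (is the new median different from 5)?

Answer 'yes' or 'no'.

Answer: yes

Derivation:
Old median = 5
Insert x = 40
New median = 7
Changed? yes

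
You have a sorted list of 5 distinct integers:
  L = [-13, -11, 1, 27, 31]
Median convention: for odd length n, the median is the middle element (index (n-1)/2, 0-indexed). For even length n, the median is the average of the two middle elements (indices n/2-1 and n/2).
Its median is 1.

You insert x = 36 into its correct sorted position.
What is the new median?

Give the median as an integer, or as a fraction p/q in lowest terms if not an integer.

Answer: 14

Derivation:
Old list (sorted, length 5): [-13, -11, 1, 27, 31]
Old median = 1
Insert x = 36
Old length odd (5). Middle was index 2 = 1.
New length even (6). New median = avg of two middle elements.
x = 36: 5 elements are < x, 0 elements are > x.
New sorted list: [-13, -11, 1, 27, 31, 36]
New median = 14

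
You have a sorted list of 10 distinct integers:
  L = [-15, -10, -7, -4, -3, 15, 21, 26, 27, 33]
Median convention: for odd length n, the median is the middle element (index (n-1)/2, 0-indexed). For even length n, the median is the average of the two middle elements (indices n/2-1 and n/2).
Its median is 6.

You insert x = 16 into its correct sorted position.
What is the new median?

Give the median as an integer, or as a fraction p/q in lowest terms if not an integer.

Answer: 15

Derivation:
Old list (sorted, length 10): [-15, -10, -7, -4, -3, 15, 21, 26, 27, 33]
Old median = 6
Insert x = 16
Old length even (10). Middle pair: indices 4,5 = -3,15.
New length odd (11). New median = single middle element.
x = 16: 6 elements are < x, 4 elements are > x.
New sorted list: [-15, -10, -7, -4, -3, 15, 16, 21, 26, 27, 33]
New median = 15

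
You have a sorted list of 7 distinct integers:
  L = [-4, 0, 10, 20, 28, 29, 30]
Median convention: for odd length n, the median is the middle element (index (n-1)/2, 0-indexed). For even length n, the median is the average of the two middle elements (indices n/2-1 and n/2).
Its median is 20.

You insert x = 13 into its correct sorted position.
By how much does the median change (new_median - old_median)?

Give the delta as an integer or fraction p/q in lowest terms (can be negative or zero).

Old median = 20
After inserting x = 13: new sorted = [-4, 0, 10, 13, 20, 28, 29, 30]
New median = 33/2
Delta = 33/2 - 20 = -7/2

Answer: -7/2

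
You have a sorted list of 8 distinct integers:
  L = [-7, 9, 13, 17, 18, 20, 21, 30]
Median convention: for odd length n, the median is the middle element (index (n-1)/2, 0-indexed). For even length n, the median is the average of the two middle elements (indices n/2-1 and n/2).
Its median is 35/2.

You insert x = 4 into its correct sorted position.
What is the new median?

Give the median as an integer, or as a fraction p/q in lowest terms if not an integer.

Old list (sorted, length 8): [-7, 9, 13, 17, 18, 20, 21, 30]
Old median = 35/2
Insert x = 4
Old length even (8). Middle pair: indices 3,4 = 17,18.
New length odd (9). New median = single middle element.
x = 4: 1 elements are < x, 7 elements are > x.
New sorted list: [-7, 4, 9, 13, 17, 18, 20, 21, 30]
New median = 17

Answer: 17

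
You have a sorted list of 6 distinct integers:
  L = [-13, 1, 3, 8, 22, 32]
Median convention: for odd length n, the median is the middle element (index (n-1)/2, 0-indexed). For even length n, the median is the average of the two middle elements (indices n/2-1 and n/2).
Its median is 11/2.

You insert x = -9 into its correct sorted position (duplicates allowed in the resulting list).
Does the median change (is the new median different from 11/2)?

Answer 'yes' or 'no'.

Old median = 11/2
Insert x = -9
New median = 3
Changed? yes

Answer: yes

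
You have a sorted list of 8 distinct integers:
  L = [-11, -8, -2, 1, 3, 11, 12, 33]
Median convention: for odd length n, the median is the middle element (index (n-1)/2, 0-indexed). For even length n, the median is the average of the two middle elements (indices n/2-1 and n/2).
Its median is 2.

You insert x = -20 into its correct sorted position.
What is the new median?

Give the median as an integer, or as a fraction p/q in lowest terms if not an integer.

Answer: 1

Derivation:
Old list (sorted, length 8): [-11, -8, -2, 1, 3, 11, 12, 33]
Old median = 2
Insert x = -20
Old length even (8). Middle pair: indices 3,4 = 1,3.
New length odd (9). New median = single middle element.
x = -20: 0 elements are < x, 8 elements are > x.
New sorted list: [-20, -11, -8, -2, 1, 3, 11, 12, 33]
New median = 1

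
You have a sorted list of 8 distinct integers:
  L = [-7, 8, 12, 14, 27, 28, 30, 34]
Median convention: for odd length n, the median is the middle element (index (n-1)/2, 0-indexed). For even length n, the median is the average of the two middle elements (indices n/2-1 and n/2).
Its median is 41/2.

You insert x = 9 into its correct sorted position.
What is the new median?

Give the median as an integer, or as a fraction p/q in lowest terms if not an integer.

Old list (sorted, length 8): [-7, 8, 12, 14, 27, 28, 30, 34]
Old median = 41/2
Insert x = 9
Old length even (8). Middle pair: indices 3,4 = 14,27.
New length odd (9). New median = single middle element.
x = 9: 2 elements are < x, 6 elements are > x.
New sorted list: [-7, 8, 9, 12, 14, 27, 28, 30, 34]
New median = 14

Answer: 14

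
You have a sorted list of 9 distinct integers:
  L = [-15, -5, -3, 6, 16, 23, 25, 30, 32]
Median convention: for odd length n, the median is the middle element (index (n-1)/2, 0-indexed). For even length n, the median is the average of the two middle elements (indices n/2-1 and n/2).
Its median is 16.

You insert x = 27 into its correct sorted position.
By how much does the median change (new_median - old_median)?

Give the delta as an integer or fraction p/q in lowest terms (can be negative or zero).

Old median = 16
After inserting x = 27: new sorted = [-15, -5, -3, 6, 16, 23, 25, 27, 30, 32]
New median = 39/2
Delta = 39/2 - 16 = 7/2

Answer: 7/2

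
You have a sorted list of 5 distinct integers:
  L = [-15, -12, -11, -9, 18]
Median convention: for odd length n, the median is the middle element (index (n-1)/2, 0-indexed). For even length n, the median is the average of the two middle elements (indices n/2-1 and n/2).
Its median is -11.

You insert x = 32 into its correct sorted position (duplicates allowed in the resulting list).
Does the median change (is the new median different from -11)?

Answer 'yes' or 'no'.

Old median = -11
Insert x = 32
New median = -10
Changed? yes

Answer: yes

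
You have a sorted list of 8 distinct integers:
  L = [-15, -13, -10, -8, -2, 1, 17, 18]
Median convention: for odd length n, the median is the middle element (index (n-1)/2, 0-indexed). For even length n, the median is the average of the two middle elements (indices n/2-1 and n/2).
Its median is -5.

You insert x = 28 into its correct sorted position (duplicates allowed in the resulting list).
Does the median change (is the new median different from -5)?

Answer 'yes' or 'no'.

Old median = -5
Insert x = 28
New median = -2
Changed? yes

Answer: yes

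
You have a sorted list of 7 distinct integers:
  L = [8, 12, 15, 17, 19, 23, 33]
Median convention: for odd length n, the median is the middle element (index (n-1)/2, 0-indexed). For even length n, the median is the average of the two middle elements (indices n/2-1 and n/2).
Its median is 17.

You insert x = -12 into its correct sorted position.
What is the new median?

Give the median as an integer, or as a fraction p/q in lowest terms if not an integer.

Old list (sorted, length 7): [8, 12, 15, 17, 19, 23, 33]
Old median = 17
Insert x = -12
Old length odd (7). Middle was index 3 = 17.
New length even (8). New median = avg of two middle elements.
x = -12: 0 elements are < x, 7 elements are > x.
New sorted list: [-12, 8, 12, 15, 17, 19, 23, 33]
New median = 16

Answer: 16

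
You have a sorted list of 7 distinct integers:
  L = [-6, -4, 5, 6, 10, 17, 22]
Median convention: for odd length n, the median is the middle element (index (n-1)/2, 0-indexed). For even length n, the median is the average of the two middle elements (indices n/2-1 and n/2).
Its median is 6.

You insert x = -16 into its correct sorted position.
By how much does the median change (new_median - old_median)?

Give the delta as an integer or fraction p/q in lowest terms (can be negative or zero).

Answer: -1/2

Derivation:
Old median = 6
After inserting x = -16: new sorted = [-16, -6, -4, 5, 6, 10, 17, 22]
New median = 11/2
Delta = 11/2 - 6 = -1/2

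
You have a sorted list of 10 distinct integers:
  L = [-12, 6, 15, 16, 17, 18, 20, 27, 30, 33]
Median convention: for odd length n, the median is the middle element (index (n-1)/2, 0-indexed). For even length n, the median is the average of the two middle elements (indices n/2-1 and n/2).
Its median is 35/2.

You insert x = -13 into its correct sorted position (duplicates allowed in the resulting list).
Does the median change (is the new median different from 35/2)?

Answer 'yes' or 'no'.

Old median = 35/2
Insert x = -13
New median = 17
Changed? yes

Answer: yes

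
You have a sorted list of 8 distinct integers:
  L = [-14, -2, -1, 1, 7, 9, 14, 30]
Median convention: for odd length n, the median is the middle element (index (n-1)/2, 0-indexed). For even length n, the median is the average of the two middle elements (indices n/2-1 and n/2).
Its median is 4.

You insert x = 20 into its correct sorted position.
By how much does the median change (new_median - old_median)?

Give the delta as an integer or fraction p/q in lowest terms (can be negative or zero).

Old median = 4
After inserting x = 20: new sorted = [-14, -2, -1, 1, 7, 9, 14, 20, 30]
New median = 7
Delta = 7 - 4 = 3

Answer: 3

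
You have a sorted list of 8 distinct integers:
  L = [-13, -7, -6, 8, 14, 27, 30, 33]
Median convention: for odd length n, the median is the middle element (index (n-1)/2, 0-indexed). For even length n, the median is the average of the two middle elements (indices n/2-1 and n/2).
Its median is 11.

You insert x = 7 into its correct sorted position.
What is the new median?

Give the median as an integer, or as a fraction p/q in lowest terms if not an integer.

Old list (sorted, length 8): [-13, -7, -6, 8, 14, 27, 30, 33]
Old median = 11
Insert x = 7
Old length even (8). Middle pair: indices 3,4 = 8,14.
New length odd (9). New median = single middle element.
x = 7: 3 elements are < x, 5 elements are > x.
New sorted list: [-13, -7, -6, 7, 8, 14, 27, 30, 33]
New median = 8

Answer: 8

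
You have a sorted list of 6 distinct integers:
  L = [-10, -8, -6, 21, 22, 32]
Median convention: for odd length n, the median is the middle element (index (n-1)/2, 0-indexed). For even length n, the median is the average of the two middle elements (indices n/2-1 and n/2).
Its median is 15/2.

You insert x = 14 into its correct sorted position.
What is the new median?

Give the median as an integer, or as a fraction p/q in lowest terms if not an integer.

Answer: 14

Derivation:
Old list (sorted, length 6): [-10, -8, -6, 21, 22, 32]
Old median = 15/2
Insert x = 14
Old length even (6). Middle pair: indices 2,3 = -6,21.
New length odd (7). New median = single middle element.
x = 14: 3 elements are < x, 3 elements are > x.
New sorted list: [-10, -8, -6, 14, 21, 22, 32]
New median = 14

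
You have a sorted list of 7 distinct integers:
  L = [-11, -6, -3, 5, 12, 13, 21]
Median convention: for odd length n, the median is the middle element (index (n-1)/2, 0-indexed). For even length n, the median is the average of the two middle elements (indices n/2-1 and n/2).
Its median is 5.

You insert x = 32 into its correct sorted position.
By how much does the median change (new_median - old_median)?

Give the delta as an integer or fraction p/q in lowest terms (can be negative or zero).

Old median = 5
After inserting x = 32: new sorted = [-11, -6, -3, 5, 12, 13, 21, 32]
New median = 17/2
Delta = 17/2 - 5 = 7/2

Answer: 7/2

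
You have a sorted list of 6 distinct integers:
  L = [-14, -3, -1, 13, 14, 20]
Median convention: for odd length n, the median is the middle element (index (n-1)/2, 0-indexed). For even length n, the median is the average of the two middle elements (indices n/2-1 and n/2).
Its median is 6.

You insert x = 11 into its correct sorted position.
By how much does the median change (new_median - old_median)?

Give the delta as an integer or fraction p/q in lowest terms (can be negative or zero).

Answer: 5

Derivation:
Old median = 6
After inserting x = 11: new sorted = [-14, -3, -1, 11, 13, 14, 20]
New median = 11
Delta = 11 - 6 = 5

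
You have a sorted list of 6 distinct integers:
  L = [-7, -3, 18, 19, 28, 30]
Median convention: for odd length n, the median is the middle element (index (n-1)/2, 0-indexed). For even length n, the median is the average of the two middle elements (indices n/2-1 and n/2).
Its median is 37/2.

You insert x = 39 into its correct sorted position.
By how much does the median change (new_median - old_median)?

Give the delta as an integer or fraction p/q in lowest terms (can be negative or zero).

Answer: 1/2

Derivation:
Old median = 37/2
After inserting x = 39: new sorted = [-7, -3, 18, 19, 28, 30, 39]
New median = 19
Delta = 19 - 37/2 = 1/2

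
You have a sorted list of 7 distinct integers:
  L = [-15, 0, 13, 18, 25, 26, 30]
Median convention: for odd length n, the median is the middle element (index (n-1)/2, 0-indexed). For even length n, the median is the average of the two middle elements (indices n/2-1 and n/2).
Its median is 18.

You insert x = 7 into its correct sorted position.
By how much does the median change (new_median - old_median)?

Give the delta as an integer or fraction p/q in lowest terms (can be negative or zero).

Answer: -5/2

Derivation:
Old median = 18
After inserting x = 7: new sorted = [-15, 0, 7, 13, 18, 25, 26, 30]
New median = 31/2
Delta = 31/2 - 18 = -5/2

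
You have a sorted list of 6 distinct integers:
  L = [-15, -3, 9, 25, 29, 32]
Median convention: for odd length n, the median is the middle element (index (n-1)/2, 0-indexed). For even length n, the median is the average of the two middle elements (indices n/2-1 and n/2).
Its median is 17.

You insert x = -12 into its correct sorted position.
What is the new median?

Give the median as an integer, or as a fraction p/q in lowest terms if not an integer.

Answer: 9

Derivation:
Old list (sorted, length 6): [-15, -3, 9, 25, 29, 32]
Old median = 17
Insert x = -12
Old length even (6). Middle pair: indices 2,3 = 9,25.
New length odd (7). New median = single middle element.
x = -12: 1 elements are < x, 5 elements are > x.
New sorted list: [-15, -12, -3, 9, 25, 29, 32]
New median = 9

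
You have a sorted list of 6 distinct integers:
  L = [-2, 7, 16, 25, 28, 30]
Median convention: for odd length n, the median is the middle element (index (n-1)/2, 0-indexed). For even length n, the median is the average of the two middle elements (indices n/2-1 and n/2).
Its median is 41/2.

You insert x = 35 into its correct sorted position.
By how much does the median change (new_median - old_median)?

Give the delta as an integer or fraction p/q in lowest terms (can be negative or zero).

Old median = 41/2
After inserting x = 35: new sorted = [-2, 7, 16, 25, 28, 30, 35]
New median = 25
Delta = 25 - 41/2 = 9/2

Answer: 9/2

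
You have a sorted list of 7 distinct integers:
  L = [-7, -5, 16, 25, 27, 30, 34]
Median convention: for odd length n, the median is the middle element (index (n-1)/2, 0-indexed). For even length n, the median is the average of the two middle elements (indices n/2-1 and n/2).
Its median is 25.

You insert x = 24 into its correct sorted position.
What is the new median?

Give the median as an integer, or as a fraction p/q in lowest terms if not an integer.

Answer: 49/2

Derivation:
Old list (sorted, length 7): [-7, -5, 16, 25, 27, 30, 34]
Old median = 25
Insert x = 24
Old length odd (7). Middle was index 3 = 25.
New length even (8). New median = avg of two middle elements.
x = 24: 3 elements are < x, 4 elements are > x.
New sorted list: [-7, -5, 16, 24, 25, 27, 30, 34]
New median = 49/2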